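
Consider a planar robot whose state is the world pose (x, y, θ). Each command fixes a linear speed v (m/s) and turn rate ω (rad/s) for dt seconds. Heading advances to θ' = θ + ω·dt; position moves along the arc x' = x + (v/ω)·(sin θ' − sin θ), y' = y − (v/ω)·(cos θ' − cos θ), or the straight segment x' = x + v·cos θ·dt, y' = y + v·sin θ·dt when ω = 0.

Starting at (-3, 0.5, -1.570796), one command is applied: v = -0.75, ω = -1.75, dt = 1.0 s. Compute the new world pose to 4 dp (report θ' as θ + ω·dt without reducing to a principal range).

θ' = -1.5708 + -1.75·1.0 = -3.3208
R = v/ω = -0.75/-1.75 = 0.4286
x' = -3 + 0.4286·(sin -3.3208 − sin -1.5708) = -2.4950
y' = 0.5 − 0.4286·(cos -3.3208 − cos -1.5708) = 0.9217

(-2.4950, 0.9217, -3.3208)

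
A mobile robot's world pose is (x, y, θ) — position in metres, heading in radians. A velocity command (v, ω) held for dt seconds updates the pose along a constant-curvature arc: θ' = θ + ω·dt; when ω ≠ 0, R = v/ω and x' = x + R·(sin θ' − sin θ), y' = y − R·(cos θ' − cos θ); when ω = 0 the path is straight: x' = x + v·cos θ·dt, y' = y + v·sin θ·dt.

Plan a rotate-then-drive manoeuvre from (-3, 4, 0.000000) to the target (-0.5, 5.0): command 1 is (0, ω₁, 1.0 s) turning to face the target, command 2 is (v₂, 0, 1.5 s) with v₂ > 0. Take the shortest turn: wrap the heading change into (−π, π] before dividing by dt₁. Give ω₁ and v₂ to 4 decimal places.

heading to target = atan2(5−4, -0.5−-3) = 0.3805
Δθ = wrap(0.3805 − 0.0000) = 0.3805; ω₁ = Δθ/dt₁ = 0.3805
distance = √((-0.5−-3)² + (5−4)²) = 2.6926; v₂ = distance/dt₂ = 1.7951

ω₁ = 0.3805, v₂ = 1.7951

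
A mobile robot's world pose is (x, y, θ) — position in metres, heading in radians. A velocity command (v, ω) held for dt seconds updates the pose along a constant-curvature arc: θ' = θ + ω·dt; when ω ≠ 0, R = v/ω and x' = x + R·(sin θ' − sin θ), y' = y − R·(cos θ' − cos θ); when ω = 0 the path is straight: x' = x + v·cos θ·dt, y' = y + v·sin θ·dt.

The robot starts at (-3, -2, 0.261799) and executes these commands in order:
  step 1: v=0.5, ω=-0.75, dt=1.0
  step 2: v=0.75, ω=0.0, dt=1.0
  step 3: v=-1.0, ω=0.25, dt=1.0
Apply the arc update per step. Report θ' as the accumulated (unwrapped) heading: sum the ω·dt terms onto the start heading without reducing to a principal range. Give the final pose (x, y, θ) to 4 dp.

(-2.7847, -2.0526, -0.2382)

step 1: θ'=-0.4882 (R=-0.6667) → pose (-2.5148, -2.0552, -0.4882)
step 2: θ'=-0.4882 (straight) → pose (-1.8524, -2.4069, -0.4882)
step 3: θ'=-0.2382 (R=-4.0000) → pose (-2.7847, -2.0526, -0.2382)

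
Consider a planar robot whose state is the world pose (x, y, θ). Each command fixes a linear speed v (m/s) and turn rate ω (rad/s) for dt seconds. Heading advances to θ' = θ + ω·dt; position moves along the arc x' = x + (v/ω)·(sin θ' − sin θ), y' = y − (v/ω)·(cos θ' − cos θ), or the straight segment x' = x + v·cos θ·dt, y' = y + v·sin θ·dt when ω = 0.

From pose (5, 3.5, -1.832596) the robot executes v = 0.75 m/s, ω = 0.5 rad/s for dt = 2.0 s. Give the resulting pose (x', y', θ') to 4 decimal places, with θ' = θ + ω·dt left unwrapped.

θ' = -1.8326 + 0.5·2.0 = -0.8326
R = v/ω = 0.75/0.5 = 1.5000
x' = 5 + 1.5000·(sin -0.8326 − sin -1.8326) = 5.3394
y' = 3.5 − 1.5000·(cos -0.8326 − cos -1.8326) = 2.1023

(5.3394, 2.1023, -0.8326)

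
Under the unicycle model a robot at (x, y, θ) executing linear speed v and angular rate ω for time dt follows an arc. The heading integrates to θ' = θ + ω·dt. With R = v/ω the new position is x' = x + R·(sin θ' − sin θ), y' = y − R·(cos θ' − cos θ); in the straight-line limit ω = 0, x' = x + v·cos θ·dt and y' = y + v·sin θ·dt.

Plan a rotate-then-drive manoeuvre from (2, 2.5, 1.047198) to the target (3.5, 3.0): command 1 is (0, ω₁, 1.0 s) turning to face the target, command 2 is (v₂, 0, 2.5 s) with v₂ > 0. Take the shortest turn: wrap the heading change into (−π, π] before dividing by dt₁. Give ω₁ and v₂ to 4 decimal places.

ω₁ = -0.7254, v₂ = 0.6325

heading to target = atan2(3−2.5, 3.5−2) = 0.3218
Δθ = wrap(0.3218 − 1.0472) = -0.7254; ω₁ = Δθ/dt₁ = -0.7254
distance = √((3.5−2)² + (3−2.5)²) = 1.5811; v₂ = distance/dt₂ = 0.6325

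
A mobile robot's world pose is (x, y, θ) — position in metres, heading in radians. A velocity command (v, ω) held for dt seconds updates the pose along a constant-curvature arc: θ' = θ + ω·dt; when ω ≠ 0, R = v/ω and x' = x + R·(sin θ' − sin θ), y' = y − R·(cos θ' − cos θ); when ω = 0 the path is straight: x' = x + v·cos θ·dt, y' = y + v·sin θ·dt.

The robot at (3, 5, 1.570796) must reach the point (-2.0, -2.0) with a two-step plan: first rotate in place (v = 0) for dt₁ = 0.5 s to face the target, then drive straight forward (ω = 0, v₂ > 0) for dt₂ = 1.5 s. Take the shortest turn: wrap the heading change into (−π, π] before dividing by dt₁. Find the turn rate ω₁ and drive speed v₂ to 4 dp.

ω₁ = 5.0427, v₂ = 5.7349

heading to target = atan2(-2−5, -2−3) = -2.1910
Δθ = wrap(-2.1910 − 1.5708) = 2.5213; ω₁ = Δθ/dt₁ = 5.0427
distance = √((-2−3)² + (-2−5)²) = 8.6023; v₂ = distance/dt₂ = 5.7349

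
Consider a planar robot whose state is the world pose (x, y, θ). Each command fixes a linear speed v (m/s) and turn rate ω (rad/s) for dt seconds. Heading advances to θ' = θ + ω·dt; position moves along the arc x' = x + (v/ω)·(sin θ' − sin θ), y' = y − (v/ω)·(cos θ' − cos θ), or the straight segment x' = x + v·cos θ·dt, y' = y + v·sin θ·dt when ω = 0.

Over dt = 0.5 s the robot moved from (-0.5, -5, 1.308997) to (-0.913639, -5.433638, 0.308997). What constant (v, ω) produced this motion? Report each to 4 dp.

v = -1.2500, ω = -2.0000

Δθ = 0.308997 − 1.308997 = -1.000000
ω = Δθ/dt = -1.000000/0.5 = -2.0000
R = −Δy/(cos θ' − cos θ) = 0.6250
v = R·ω = 0.6250·-2.0000 = -1.2500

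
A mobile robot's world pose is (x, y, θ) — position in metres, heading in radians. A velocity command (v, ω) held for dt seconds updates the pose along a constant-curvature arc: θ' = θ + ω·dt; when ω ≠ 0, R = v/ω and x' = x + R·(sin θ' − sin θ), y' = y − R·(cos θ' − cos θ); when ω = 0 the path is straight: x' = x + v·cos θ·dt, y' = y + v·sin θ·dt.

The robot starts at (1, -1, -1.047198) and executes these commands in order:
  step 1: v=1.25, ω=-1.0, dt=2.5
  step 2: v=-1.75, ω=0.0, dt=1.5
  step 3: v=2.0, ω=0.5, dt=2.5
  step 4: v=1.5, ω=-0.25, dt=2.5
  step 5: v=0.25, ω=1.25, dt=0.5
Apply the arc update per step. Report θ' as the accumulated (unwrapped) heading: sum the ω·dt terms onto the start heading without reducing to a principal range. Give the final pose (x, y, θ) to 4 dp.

step 1: θ'=-3.5472 (R=-1.2500) → pose (-0.5758, -2.7736, -3.5472)
step 2: θ'=-3.5472 (straight) → pose (1.8363, -3.8093, -3.5472)
step 3: θ'=-2.2972 (R=4.0000) → pose (-2.7323, -4.8281, -2.2972)
step 4: θ'=-2.9222 (R=-6.0000) → pose (-5.9119, -6.6991, -2.9222)
step 5: θ'=-2.2972 (R=0.2000) → pose (-6.0179, -6.7615, -2.2972)

(-6.0179, -6.7615, -2.2972)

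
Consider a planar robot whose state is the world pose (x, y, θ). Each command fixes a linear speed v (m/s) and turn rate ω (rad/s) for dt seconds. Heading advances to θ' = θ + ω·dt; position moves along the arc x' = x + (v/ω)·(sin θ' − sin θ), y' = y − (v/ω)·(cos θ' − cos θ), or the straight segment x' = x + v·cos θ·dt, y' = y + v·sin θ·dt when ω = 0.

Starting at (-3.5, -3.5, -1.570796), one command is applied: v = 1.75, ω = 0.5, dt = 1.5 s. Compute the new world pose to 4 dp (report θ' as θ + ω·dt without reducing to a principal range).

(-2.5609, -5.8857, -0.8208)

θ' = -1.5708 + 0.5·1.5 = -0.8208
R = v/ω = 1.75/0.5 = 3.5000
x' = -3.5 + 3.5000·(sin -0.8208 − sin -1.5708) = -2.5609
y' = -3.5 − 3.5000·(cos -0.8208 − cos -1.5708) = -5.8857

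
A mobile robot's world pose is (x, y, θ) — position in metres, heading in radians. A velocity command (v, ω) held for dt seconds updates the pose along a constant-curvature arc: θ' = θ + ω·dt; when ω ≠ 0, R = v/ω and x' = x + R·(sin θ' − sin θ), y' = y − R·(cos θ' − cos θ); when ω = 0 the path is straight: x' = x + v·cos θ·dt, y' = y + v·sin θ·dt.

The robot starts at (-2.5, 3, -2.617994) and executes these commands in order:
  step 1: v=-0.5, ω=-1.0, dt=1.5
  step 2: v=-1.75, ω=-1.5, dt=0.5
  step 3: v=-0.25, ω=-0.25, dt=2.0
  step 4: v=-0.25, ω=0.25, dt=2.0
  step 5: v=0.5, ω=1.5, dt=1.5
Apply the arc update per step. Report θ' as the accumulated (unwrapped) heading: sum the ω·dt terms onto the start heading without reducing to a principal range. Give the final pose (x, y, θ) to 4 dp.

step 1: θ'=-4.1180 (R=0.5000) → pose (-1.8358, 2.8470, -4.1180)
step 2: θ'=-4.8680 (R=1.1667) → pose (-1.6498, 2.0128, -4.8680)
step 3: θ'=-5.3680 (R=1.0000) → pose (-1.8450, 1.5582, -5.3680)
step 4: θ'=-4.8680 (R=-1.0000) → pose (-2.0402, 1.1035, -4.8680)
step 5: θ'=-2.6180 (R=0.3333) → pose (-2.5362, 1.4439, -2.6180)

(-2.5362, 1.4439, -2.6180)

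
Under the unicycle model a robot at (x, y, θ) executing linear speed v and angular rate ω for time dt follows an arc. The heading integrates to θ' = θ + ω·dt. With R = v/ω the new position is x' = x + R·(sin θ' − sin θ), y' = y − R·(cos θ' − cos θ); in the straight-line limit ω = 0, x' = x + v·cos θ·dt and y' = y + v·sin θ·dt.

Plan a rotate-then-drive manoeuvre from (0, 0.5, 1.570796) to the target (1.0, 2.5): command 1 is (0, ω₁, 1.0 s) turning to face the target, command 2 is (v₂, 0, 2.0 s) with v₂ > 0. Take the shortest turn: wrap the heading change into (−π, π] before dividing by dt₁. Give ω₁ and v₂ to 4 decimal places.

ω₁ = -0.4636, v₂ = 1.1180

heading to target = atan2(2.5−0.5, 1−0) = 1.1071
Δθ = wrap(1.1071 − 1.5708) = -0.4636; ω₁ = Δθ/dt₁ = -0.4636
distance = √((1−0)² + (2.5−0.5)²) = 2.2361; v₂ = distance/dt₂ = 1.1180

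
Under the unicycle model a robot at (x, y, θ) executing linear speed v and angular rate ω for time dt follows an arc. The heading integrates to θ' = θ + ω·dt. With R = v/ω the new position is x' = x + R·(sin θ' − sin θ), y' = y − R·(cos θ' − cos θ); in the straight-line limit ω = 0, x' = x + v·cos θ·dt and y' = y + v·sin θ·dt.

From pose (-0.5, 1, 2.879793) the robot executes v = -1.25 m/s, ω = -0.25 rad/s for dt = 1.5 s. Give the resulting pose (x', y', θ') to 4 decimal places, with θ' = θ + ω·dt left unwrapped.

(1.1790, 0.1904, 2.5048)

θ' = 2.8798 + -0.25·1.5 = 2.5048
R = v/ω = -1.25/-0.25 = 5.0000
x' = -0.5 + 5.0000·(sin 2.5048 − sin 2.8798) = 1.1790
y' = 1 − 5.0000·(cos 2.5048 − cos 2.8798) = 0.1904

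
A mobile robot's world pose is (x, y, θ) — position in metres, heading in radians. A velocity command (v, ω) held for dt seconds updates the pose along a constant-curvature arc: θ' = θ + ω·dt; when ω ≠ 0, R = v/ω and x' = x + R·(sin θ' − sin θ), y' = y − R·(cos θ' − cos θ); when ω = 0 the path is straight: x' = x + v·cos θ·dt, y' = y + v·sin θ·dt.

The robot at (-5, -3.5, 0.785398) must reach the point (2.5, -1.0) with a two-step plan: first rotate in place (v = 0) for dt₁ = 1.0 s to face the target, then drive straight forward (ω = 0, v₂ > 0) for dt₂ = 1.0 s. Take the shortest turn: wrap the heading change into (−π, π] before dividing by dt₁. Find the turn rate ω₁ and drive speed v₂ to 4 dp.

heading to target = atan2(-1−-3.5, 2.5−-5) = 0.3218
Δθ = wrap(0.3218 − 0.7854) = -0.4636; ω₁ = Δθ/dt₁ = -0.4636
distance = √((2.5−-5)² + (-1−-3.5)²) = 7.9057; v₂ = distance/dt₂ = 7.9057

ω₁ = -0.4636, v₂ = 7.9057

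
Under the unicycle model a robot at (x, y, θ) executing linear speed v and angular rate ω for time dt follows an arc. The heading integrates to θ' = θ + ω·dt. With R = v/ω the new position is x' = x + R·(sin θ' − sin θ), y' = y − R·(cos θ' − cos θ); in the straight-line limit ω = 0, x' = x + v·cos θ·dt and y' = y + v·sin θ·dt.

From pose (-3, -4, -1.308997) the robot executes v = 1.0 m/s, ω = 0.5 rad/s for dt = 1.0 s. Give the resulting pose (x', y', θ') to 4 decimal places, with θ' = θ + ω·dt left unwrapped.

(-2.5153, -4.8628, -0.8090)

θ' = -1.3090 + 0.5·1.0 = -0.8090
R = v/ω = 1.0/0.5 = 2.0000
x' = -3 + 2.0000·(sin -0.8090 − sin -1.3090) = -2.5153
y' = -4 − 2.0000·(cos -0.8090 − cos -1.3090) = -4.8628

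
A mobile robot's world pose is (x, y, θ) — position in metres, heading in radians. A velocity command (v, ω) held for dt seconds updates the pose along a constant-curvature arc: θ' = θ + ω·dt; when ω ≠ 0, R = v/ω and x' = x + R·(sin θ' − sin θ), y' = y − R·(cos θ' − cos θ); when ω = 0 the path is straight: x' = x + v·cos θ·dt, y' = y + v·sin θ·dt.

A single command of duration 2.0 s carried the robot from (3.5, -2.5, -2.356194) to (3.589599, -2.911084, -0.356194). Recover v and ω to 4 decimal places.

v = 0.2500, ω = 1.0000

Δθ = -0.356194 − -2.356194 = 2.000000
ω = Δθ/dt = 2.000000/2.0 = 1.0000
R = −Δy/(cos θ' − cos θ) = 0.2500
v = R·ω = 0.2500·1.0000 = 0.2500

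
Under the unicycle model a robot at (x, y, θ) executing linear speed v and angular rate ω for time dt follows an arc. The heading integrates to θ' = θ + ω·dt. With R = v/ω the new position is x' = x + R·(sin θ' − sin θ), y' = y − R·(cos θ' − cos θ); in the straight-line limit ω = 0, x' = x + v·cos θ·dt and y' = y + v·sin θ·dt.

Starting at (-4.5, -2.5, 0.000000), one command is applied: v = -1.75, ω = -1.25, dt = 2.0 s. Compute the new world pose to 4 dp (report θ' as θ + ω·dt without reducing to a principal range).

(-5.3379, 0.0216, -2.5000)

θ' = 0.0000 + -1.25·2.0 = -2.5000
R = v/ω = -1.75/-1.25 = 1.4000
x' = -4.5 + 1.4000·(sin -2.5000 − sin 0.0000) = -5.3379
y' = -2.5 − 1.4000·(cos -2.5000 − cos 0.0000) = 0.0216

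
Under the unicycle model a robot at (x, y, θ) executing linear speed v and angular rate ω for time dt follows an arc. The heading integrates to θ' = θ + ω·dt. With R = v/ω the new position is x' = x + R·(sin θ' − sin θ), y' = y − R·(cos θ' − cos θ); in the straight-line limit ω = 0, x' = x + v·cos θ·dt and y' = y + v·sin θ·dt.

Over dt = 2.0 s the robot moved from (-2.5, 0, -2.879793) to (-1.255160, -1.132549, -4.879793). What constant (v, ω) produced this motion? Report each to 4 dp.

Δθ = -4.879793 − -2.879793 = -2.000000
ω = Δθ/dt = -2.000000/2.0 = -1.0000
R = Δx/(sin θ' − sin θ) = 1.0000
v = R·ω = 1.0000·-1.0000 = -1.0000

v = -1.0000, ω = -1.0000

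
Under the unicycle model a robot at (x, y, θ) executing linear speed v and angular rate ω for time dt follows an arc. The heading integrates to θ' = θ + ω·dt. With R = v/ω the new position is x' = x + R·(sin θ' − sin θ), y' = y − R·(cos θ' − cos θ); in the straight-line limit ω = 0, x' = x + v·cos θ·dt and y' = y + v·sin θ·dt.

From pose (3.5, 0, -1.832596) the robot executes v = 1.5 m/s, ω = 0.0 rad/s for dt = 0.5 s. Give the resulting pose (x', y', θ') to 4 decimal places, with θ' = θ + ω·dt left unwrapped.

(3.3059, -0.7244, -1.8326)

θ' = -1.8326 + 0.0·0.5 = -1.8326
ω = 0 → straight: x' = 3.5 + 1.5·cos(-1.8326)·0.5 = 3.3059
y' = 0 + 1.5·sin(-1.8326)·0.5 = -0.7244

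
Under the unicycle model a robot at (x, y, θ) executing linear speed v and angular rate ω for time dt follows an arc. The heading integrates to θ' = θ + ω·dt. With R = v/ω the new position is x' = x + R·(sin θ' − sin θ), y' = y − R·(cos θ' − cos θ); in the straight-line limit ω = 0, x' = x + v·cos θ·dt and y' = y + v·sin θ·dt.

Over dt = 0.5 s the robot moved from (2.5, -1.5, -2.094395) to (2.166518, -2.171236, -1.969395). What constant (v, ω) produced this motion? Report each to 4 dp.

Δθ = -1.969395 − -2.094395 = 0.125000
ω = Δθ/dt = 0.125000/0.5 = 0.2500
R = −Δy/(cos θ' − cos θ) = 6.0000
v = R·ω = 6.0000·0.2500 = 1.5000

v = 1.5000, ω = 0.2500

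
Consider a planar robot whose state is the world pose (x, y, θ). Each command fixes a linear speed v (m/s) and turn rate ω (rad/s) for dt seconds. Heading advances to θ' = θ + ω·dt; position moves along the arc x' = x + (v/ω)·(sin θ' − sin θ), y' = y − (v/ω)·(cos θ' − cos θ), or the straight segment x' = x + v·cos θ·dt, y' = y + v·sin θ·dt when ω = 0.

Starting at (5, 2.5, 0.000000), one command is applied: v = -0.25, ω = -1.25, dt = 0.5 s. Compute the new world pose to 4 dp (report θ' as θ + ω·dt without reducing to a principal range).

θ' = 0.0000 + -1.25·0.5 = -0.6250
R = v/ω = -0.25/-1.25 = 0.2000
x' = 5 + 0.2000·(sin -0.6250 − sin 0.0000) = 4.8830
y' = 2.5 − 0.2000·(cos -0.6250 − cos 0.0000) = 2.5378

(4.8830, 2.5378, -0.6250)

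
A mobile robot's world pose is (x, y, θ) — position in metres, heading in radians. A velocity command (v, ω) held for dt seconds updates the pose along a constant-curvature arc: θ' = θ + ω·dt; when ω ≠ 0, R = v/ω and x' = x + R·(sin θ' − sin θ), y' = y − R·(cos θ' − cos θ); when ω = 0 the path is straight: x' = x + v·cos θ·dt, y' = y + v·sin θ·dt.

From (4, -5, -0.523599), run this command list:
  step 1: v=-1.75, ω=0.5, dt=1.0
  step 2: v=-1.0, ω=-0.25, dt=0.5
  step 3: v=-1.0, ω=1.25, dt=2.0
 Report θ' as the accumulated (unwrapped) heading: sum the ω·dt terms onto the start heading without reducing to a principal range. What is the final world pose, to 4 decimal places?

(1.1479, -5.8432, 2.3514)

step 1: θ'=-0.0236 (R=-3.5000) → pose (2.3326, -4.5321, -0.0236)
step 2: θ'=-0.1486 (R=4.0000) → pose (1.8348, -4.4891, -0.1486)
step 3: θ'=2.3514 (R=-0.8000) → pose (1.1479, -5.8432, 2.3514)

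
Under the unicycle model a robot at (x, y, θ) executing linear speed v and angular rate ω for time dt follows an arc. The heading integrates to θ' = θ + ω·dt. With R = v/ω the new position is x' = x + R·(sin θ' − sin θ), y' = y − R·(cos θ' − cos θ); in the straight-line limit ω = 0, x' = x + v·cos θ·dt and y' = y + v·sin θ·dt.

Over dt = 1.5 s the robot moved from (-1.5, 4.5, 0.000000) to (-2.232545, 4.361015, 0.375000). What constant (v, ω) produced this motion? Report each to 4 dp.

Δθ = 0.375000 − 0.000000 = 0.375000
ω = Δθ/dt = 0.375000/1.5 = 0.2500
R = Δx/(sin θ' − sin θ) = -2.0000
v = R·ω = -2.0000·0.2500 = -0.5000

v = -0.5000, ω = 0.2500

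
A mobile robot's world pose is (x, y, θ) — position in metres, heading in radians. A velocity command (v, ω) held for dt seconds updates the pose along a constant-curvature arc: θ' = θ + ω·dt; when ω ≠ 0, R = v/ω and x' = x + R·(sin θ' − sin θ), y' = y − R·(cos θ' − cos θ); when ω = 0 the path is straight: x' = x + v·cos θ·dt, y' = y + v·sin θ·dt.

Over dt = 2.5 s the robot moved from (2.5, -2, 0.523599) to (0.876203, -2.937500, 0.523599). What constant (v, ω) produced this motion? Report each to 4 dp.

v = -0.7500, ω = 0.0000

Δθ = 0.523599 − 0.523599 = 0.000000
ω = Δθ/dt = 0.000000/2.5 = 0.0000
ω = 0 → v = (Δx·cos θ + Δy·sin θ)/dt = -0.7500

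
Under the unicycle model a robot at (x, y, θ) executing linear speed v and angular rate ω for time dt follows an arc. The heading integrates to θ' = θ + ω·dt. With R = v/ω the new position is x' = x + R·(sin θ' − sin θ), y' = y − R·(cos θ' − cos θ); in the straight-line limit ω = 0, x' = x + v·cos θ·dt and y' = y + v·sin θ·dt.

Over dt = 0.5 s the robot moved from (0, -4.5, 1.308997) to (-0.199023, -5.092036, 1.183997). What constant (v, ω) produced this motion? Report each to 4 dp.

Δθ = 1.183997 − 1.308997 = -0.125000
ω = Δθ/dt = -0.125000/0.5 = -0.2500
R = −Δy/(cos θ' − cos θ) = 5.0000
v = R·ω = 5.0000·-0.2500 = -1.2500

v = -1.2500, ω = -0.2500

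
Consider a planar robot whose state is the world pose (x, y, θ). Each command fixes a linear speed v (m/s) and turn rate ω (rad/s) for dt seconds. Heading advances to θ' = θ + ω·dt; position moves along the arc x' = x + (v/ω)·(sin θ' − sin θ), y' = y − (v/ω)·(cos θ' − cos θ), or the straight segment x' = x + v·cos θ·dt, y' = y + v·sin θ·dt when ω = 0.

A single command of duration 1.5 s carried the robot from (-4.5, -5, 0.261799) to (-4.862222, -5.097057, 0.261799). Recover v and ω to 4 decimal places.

Δθ = 0.261799 − 0.261799 = 0.000000
ω = Δθ/dt = 0.000000/1.5 = 0.0000
ω = 0 → v = (Δx·cos θ + Δy·sin θ)/dt = -0.2500

v = -0.2500, ω = 0.0000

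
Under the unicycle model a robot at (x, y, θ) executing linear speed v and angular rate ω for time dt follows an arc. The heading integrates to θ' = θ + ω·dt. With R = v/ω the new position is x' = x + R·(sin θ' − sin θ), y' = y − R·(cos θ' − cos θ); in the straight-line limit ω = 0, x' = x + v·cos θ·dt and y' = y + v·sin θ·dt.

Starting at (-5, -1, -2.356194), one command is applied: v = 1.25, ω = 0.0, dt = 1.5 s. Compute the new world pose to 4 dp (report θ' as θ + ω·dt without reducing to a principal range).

θ' = -2.3562 + 0.0·1.5 = -2.3562
ω = 0 → straight: x' = -5 + 1.25·cos(-2.3562)·1.5 = -6.3258
y' = -1 + 1.25·sin(-2.3562)·1.5 = -2.3258

(-6.3258, -2.3258, -2.3562)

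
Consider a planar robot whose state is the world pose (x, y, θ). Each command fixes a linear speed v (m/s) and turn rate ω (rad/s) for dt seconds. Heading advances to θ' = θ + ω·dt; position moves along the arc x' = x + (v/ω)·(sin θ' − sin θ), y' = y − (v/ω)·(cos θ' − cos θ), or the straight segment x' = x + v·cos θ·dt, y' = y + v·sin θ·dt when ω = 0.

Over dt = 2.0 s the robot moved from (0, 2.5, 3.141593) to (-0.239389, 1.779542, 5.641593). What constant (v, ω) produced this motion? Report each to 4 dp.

v = 0.5000, ω = 1.2500

Δθ = 5.641593 − 3.141593 = 2.500000
ω = Δθ/dt = 2.500000/2.0 = 1.2500
R = −Δy/(cos θ' − cos θ) = 0.4000
v = R·ω = 0.4000·1.2500 = 0.5000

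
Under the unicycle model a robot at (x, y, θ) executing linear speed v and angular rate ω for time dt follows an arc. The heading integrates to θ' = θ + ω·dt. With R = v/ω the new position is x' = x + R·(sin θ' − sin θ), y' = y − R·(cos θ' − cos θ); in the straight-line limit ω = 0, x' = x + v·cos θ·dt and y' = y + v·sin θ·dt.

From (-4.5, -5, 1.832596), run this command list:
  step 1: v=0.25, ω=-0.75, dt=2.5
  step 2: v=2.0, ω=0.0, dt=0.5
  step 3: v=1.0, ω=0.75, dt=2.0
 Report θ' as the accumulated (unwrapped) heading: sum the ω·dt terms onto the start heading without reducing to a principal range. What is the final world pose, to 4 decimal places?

step 1: θ'=-0.0424 (R=-0.3333) → pose (-4.1639, -4.5807, -0.0424)
step 2: θ'=-0.0424 (straight) → pose (-3.1648, -4.6231, -0.0424)
step 3: θ'=1.4576 (R=1.3333) → pose (-1.7835, -3.4416, 1.4576)

(-1.7835, -3.4416, 1.4576)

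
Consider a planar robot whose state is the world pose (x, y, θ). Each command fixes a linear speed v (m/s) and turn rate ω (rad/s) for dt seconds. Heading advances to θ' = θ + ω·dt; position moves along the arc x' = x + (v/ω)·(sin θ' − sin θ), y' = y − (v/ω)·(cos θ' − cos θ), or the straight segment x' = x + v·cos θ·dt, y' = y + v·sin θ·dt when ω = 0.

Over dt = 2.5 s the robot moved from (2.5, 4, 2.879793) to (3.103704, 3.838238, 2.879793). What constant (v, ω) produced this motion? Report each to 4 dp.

Δθ = 2.879793 − 2.879793 = 0.000000
ω = Δθ/dt = 0.000000/2.5 = 0.0000
ω = 0 → v = (Δx·cos θ + Δy·sin θ)/dt = -0.2500

v = -0.2500, ω = 0.0000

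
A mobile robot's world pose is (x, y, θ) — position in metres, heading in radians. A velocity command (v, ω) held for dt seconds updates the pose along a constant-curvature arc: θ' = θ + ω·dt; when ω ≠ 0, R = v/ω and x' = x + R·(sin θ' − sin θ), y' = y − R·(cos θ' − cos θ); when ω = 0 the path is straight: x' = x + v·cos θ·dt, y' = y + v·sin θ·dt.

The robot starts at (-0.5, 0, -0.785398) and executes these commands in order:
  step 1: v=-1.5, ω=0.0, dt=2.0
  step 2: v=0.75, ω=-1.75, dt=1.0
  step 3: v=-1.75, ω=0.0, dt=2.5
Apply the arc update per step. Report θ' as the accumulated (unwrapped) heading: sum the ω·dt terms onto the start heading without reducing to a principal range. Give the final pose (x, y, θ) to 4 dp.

(0.9153, 3.9587, -2.5354)

step 1: θ'=-0.7854 (straight) → pose (-2.6213, 2.1213, -0.7854)
step 2: θ'=-2.5354 (R=-0.4286) → pose (-2.6802, 1.4661, -2.5354)
step 3: θ'=-2.5354 (straight) → pose (0.9153, 3.9587, -2.5354)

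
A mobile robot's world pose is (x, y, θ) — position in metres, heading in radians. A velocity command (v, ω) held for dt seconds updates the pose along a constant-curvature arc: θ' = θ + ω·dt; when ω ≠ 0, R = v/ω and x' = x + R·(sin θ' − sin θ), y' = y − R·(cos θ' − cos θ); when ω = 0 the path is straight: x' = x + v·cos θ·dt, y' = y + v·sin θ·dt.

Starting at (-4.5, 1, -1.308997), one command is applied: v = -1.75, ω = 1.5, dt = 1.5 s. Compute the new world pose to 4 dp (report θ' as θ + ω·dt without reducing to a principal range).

θ' = -1.3090 + 1.5·1.5 = 0.9410
R = v/ω = -1.75/1.5 = -1.1667
x' = -4.5 + -1.1667·(sin 0.9410 − sin -1.3090) = -6.5698
y' = 1 − -1.1667·(cos 0.9410 − cos -1.3090) = 1.3852

(-6.5698, 1.3852, 0.9410)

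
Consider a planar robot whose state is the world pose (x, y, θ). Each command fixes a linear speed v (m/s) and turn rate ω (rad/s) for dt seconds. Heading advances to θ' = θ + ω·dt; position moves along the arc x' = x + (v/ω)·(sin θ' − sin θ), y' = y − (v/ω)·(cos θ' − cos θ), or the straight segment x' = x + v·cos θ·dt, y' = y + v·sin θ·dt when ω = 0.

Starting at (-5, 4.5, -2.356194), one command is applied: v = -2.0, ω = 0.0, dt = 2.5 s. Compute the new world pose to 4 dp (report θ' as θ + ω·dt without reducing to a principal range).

(-1.4645, 8.0355, -2.3562)

θ' = -2.3562 + 0.0·2.5 = -2.3562
ω = 0 → straight: x' = -5 + -2.0·cos(-2.3562)·2.5 = -1.4645
y' = 4.5 + -2.0·sin(-2.3562)·2.5 = 8.0355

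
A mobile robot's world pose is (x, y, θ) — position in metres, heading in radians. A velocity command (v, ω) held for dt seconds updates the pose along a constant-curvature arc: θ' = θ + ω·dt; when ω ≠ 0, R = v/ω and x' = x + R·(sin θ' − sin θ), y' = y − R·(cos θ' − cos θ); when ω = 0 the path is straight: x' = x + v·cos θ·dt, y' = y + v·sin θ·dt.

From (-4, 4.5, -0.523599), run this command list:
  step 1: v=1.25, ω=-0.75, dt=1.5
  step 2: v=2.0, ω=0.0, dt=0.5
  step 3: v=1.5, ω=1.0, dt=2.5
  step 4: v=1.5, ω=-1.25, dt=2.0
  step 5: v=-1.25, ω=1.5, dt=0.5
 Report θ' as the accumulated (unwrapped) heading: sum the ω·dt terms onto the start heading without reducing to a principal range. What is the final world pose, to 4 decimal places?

step 1: θ'=-1.6486 (R=-1.6667) → pose (-3.1717, 2.9271, -1.6486)
step 2: θ'=-1.6486 (straight) → pose (-3.2494, 1.9301, -1.6486)
step 3: θ'=0.8514 (R=1.5000) → pose (-0.6257, 0.8251, 0.8514)
step 4: θ'=-1.6486 (R=-1.2000) → pose (1.4734, -0.0589, -1.6486)
step 5: θ'=-0.8986 (R=-0.8333) → pose (1.2946, 0.5248, -0.8986)

(1.2946, 0.5248, -0.8986)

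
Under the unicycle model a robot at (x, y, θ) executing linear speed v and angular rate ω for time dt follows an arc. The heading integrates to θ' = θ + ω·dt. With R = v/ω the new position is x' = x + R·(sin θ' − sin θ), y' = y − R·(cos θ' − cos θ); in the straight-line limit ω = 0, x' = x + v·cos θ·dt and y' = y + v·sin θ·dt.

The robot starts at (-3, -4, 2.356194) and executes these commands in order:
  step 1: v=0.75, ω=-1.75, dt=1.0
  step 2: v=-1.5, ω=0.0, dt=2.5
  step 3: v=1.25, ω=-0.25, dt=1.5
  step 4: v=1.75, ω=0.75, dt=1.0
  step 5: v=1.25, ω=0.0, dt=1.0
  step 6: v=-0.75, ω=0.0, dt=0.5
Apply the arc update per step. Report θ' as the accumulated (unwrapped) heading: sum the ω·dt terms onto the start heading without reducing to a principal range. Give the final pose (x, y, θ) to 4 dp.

(-2.4287, -3.0223, 0.9812)

step 1: θ'=0.6062 (R=-0.4286) → pose (-2.9411, -3.3447, 0.6062)
step 2: θ'=0.6062 (straight) → pose (-6.0230, -5.4813, 0.6062)
step 3: θ'=0.2312 (R=-5.0000) → pose (-4.3199, -4.7234, 0.2312)
step 4: θ'=0.9812 (R=2.3333) → pose (-2.9152, -3.7496, 0.9812)
step 5: θ'=0.9812 (straight) → pose (-2.2202, -2.7106, 0.9812)
step 6: θ'=0.9812 (straight) → pose (-2.4287, -3.0223, 0.9812)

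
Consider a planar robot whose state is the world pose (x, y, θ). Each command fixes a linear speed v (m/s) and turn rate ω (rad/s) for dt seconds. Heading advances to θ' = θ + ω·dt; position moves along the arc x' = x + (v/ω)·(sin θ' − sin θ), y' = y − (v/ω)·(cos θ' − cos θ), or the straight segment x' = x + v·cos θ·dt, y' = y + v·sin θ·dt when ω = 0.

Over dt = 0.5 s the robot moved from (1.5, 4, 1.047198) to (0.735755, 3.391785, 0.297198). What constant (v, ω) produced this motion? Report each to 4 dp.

v = -2.0000, ω = -1.5000

Δθ = 0.297198 − 1.047198 = -0.750000
ω = Δθ/dt = -0.750000/0.5 = -1.5000
R = Δx/(sin θ' − sin θ) = 1.3333
v = R·ω = 1.3333·-1.5000 = -2.0000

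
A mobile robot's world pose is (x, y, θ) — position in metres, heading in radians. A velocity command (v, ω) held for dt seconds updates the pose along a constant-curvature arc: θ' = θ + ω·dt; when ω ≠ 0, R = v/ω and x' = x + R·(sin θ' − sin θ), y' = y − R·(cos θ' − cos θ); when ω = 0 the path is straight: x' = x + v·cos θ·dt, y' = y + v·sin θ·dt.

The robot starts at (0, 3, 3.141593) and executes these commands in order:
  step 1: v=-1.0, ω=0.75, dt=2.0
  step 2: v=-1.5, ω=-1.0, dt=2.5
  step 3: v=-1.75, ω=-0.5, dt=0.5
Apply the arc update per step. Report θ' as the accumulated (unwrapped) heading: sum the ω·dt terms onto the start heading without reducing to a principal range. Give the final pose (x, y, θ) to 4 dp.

(4.4647, 4.1559, 1.8916)

step 1: θ'=4.6416 (R=-1.3333) → pose (1.3300, 4.2390, 4.6416)
step 2: θ'=2.1416 (R=1.5000) → pose (4.0884, 4.9434, 2.1416)
step 3: θ'=1.8916 (R=3.5000) → pose (4.4647, 4.1559, 1.8916)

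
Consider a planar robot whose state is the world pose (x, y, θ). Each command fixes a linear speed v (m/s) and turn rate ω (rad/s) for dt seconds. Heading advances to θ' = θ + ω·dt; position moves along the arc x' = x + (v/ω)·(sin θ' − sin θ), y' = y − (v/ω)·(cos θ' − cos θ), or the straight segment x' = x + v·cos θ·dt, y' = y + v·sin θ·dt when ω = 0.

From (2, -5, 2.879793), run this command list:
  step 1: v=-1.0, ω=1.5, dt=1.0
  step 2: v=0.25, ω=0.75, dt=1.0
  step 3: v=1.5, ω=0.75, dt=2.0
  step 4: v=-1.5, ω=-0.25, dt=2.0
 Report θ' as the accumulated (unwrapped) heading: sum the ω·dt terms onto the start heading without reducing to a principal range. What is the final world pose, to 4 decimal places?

(2.3657, -6.1743, 6.1298)

step 1: θ'=4.3798 (R=-0.6667) → pose (2.8027, -4.5737, 4.3798)
step 2: θ'=5.1298 (R=0.3333) → pose (2.8130, -4.8177, 5.1298)
step 3: θ'=6.6298 (R=2.0000) → pose (5.3207, -5.8880, 6.6298)
step 4: θ'=6.1298 (R=6.0000) → pose (2.3657, -6.1743, 6.1298)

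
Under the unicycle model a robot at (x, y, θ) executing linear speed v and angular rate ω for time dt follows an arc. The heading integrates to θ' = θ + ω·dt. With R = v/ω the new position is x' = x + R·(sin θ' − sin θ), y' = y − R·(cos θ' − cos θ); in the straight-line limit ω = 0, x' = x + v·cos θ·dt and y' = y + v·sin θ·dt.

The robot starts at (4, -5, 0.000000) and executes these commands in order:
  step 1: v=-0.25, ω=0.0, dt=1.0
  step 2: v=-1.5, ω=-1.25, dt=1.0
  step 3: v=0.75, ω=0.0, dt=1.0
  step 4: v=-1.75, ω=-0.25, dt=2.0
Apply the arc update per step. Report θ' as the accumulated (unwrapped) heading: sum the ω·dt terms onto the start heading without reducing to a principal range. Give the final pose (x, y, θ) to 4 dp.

step 1: θ'=0.0000 (straight) → pose (3.7500, -5.0000, 0.0000)
step 2: θ'=-1.2500 (R=1.2000) → pose (2.6112, -4.1784, -1.2500)
step 3: θ'=-1.2500 (straight) → pose (2.8477, -4.8901, -1.2500)
step 4: θ'=-1.7500 (R=7.0000) → pose (2.6027, -1.4351, -1.7500)

(2.6027, -1.4351, -1.7500)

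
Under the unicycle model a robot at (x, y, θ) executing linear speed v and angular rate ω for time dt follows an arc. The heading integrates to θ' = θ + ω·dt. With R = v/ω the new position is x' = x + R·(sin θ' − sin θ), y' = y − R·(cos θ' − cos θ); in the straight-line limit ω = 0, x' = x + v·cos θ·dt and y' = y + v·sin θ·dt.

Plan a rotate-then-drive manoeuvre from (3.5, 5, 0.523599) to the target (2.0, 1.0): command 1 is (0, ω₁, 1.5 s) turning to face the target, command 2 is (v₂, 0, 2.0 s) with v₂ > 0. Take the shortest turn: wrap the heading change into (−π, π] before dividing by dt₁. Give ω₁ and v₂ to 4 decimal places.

ω₁ = -1.6354, v₂ = 2.1360

heading to target = atan2(1−5, 2−3.5) = -1.9296
Δθ = wrap(-1.9296 − 0.5236) = -2.4532; ω₁ = Δθ/dt₁ = -1.6354
distance = √((2−3.5)² + (1−5)²) = 4.2720; v₂ = distance/dt₂ = 2.1360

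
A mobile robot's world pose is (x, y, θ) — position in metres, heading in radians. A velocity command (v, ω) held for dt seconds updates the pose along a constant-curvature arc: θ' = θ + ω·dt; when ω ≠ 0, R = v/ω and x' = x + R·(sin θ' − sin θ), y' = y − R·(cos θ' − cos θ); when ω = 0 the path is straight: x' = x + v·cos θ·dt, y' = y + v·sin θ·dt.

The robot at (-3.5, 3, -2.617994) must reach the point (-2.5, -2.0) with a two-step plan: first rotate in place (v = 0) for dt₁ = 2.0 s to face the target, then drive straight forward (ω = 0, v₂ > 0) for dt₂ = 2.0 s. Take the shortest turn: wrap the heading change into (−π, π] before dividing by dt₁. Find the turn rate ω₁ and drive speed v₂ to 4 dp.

ω₁ = 0.6223, v₂ = 2.5495

heading to target = atan2(-2−3, -2.5−-3.5) = -1.3734
Δθ = wrap(-1.3734 − -2.6180) = 1.2446; ω₁ = Δθ/dt₁ = 0.6223
distance = √((-2.5−-3.5)² + (-2−3)²) = 5.0990; v₂ = distance/dt₂ = 2.5495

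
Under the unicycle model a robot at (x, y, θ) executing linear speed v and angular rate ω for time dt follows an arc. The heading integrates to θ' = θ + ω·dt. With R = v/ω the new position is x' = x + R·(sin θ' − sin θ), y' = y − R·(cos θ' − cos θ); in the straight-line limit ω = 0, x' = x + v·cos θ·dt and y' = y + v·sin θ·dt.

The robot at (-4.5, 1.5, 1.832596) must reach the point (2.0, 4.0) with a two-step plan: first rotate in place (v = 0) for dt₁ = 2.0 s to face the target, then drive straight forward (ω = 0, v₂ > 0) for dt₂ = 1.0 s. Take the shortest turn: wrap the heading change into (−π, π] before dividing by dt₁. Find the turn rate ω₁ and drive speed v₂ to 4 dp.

ω₁ = -0.7327, v₂ = 6.9642

heading to target = atan2(4−1.5, 2−-4.5) = 0.3672
Δθ = wrap(0.3672 − 1.8326) = -1.4654; ω₁ = Δθ/dt₁ = -0.7327
distance = √((2−-4.5)² + (4−1.5)²) = 6.9642; v₂ = distance/dt₂ = 6.9642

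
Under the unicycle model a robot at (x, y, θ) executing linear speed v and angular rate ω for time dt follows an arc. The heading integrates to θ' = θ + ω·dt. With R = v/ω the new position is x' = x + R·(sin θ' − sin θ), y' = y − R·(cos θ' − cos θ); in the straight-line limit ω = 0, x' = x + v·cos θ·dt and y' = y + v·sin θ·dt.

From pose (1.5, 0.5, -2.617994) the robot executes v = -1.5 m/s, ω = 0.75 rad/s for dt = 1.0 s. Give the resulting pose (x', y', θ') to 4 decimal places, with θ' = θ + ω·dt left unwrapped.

(2.4123, 1.6464, -1.8680)

θ' = -2.6180 + 0.75·1.0 = -1.8680
R = v/ω = -1.5/0.75 = -2.0000
x' = 1.5 + -2.0000·(sin -1.8680 − sin -2.6180) = 2.4123
y' = 0.5 − -2.0000·(cos -1.8680 − cos -2.6180) = 1.6464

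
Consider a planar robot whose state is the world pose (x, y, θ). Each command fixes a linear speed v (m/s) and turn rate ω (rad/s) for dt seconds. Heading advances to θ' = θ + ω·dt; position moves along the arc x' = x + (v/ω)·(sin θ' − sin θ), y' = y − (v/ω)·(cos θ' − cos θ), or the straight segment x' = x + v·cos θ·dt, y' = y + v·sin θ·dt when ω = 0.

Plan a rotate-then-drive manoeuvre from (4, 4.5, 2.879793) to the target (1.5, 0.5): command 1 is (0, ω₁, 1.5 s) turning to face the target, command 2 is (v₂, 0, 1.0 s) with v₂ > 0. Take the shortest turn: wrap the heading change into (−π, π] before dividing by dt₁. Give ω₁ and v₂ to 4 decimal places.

ω₁ = 0.8493, v₂ = 4.7170

heading to target = atan2(0.5−4.5, 1.5−4) = -2.1294
Δθ = wrap(-2.1294 − 2.8798) = 1.2740; ω₁ = Δθ/dt₁ = 0.8493
distance = √((1.5−4)² + (0.5−4.5)²) = 4.7170; v₂ = distance/dt₂ = 4.7170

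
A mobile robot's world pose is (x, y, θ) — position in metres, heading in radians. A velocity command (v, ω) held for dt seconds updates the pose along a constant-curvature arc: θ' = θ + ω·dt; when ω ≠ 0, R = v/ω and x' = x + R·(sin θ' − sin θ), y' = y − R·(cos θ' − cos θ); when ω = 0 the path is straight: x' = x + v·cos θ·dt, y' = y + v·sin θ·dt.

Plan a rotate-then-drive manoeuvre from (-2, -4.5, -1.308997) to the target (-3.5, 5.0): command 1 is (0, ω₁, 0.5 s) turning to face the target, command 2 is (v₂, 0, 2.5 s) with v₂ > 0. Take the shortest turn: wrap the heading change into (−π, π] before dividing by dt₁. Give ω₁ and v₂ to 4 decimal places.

heading to target = atan2(5−-4.5, -3.5−-2) = 1.7274
Δθ = wrap(1.7274 − -1.3090) = 3.0364; ω₁ = Δθ/dt₁ = 6.0728
distance = √((-3.5−-2)² + (5−-4.5)²) = 9.6177; v₂ = distance/dt₂ = 3.8471

ω₁ = 6.0728, v₂ = 3.8471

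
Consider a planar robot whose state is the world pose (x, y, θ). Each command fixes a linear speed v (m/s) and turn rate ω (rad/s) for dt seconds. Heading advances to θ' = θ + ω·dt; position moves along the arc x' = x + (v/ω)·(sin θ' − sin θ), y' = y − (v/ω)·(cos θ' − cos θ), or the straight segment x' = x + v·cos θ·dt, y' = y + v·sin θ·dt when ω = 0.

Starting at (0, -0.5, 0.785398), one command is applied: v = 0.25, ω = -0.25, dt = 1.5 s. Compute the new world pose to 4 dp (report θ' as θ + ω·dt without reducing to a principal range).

(0.3081, -0.2901, 0.4104)

θ' = 0.7854 + -0.25·1.5 = 0.4104
R = v/ω = 0.25/-0.25 = -1.0000
x' = 0 + -1.0000·(sin 0.4104 − sin 0.7854) = 0.3081
y' = -0.5 − -1.0000·(cos 0.4104 − cos 0.7854) = -0.2901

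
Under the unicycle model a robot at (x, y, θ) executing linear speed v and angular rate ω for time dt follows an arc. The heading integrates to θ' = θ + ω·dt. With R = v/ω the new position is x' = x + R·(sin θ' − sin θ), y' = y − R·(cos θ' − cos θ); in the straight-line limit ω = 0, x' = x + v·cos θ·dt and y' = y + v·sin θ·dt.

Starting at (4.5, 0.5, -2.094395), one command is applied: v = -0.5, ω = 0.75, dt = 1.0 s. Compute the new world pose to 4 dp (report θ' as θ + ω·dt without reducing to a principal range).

(4.5723, 0.9830, -1.3444)

θ' = -2.0944 + 0.75·1.0 = -1.3444
R = v/ω = -0.5/0.75 = -0.6667
x' = 4.5 + -0.6667·(sin -1.3444 − sin -2.0944) = 4.5723
y' = 0.5 − -0.6667·(cos -1.3444 − cos -2.0944) = 0.9830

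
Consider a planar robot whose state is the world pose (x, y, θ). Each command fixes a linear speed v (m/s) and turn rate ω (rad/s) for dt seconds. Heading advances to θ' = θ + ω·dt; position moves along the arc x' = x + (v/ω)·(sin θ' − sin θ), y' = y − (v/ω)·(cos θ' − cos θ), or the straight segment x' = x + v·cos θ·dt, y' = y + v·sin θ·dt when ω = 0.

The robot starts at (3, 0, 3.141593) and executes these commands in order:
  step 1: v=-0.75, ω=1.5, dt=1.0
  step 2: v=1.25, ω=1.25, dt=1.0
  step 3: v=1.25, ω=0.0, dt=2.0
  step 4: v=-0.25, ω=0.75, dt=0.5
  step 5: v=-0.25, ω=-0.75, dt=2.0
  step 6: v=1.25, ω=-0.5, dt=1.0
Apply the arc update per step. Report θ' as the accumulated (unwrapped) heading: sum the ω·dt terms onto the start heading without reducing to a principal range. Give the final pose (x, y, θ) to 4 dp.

(5.7357, -2.3575, 4.2666)

step 1: θ'=4.6416 (R=-0.5000) → pose (3.4987, 0.4646, 4.6416)
step 2: θ'=5.8916 (R=1.0000) → pose (4.1146, -0.5304, 5.8916)
step 3: θ'=5.8916 (straight) → pose (6.4253, -1.4846, 5.8916)
step 4: θ'=6.2666 (R=-0.3333) → pose (6.3036, -1.4594, 6.2666)
step 5: θ'=4.7666 (R=0.3333) → pose (5.9763, -1.1441, 4.7666)
step 6: θ'=4.2666 (R=-2.5000) → pose (5.7357, -2.3575, 4.2666)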